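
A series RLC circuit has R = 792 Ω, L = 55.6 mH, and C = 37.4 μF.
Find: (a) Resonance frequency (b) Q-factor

Step 1 — Resonance condition Im(Z)=0 gives ω₀ = 1/√(LC).
Step 2 — ω₀ = 1/√(0.0556·3.74e-05) = 693.5 rad/s.
Step 3 — f₀ = ω₀/(2π) = 110.4 Hz.
Step 4 — Series Q: Q = ω₀L/R = 693.5·0.0556/792 = 0.04868.

(a) f₀ = 110.4 Hz  (b) Q = 0.04868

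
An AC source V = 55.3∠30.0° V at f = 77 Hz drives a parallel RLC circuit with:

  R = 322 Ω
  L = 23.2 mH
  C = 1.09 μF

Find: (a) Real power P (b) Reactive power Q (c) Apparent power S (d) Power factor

Step 1 — Angular frequency: ω = 2π·f = 2π·77 = 483.8 rad/s.
Step 2 — Component impedances:
  R: Z = R = 322 Ω
  L: Z = jωL = j·483.8·0.0232 = 0 + j11.22 Ω
  C: Z = 1/(jωC) = -j/(ω·C) = 0 - j1896 Ω
Step 3 — Parallel combination: 1/Z_total = 1/R + 1/L + 1/C; Z_total = 0.3954 + j11.28 Ω = 11.28∠88.0° Ω.
Step 4 — Source phasor: V = 55.3∠30.0° V = 47.89 + j27.65 V.
Step 5 — Current: I = V / Z = 2.598 - j4.156 A = 4.901∠-58.0° A.
Step 6 — Complex power: S = V·I* = 9.497 + j270.8 VA.
Step 7 — Real power: P = Re(S) = 9.497 W.
Step 8 — Reactive power: Q = Im(S) = 270.8 VAR.
Step 9 — Apparent power: |S| = 271 VA.
Step 10 — Power factor: PF = P/|S| = 0.03504 (lagging).

(a) P = 9.497 W  (b) Q = 270.8 VAR  (c) S = 271 VA  (d) PF = 0.03504 (lagging)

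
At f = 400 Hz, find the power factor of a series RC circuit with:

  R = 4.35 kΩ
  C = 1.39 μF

Step 1 — Angular frequency: ω = 2π·f = 2π·400 = 2513 rad/s.
Step 2 — Component impedances:
  R: Z = R = 4350 Ω
  C: Z = 1/(jωC) = -j/(ω·C) = 0 - j286.2 Ω
Step 3 — Series combination: Z_total = R + C = 4350 - j286.2 Ω = 4359∠-3.8° Ω.
Step 4 — Power factor: PF = cos(φ) = Re(Z)/|Z| = 4350/4359.4 = 0.9978.
Step 5 — Type: Im(Z) = -286.2 ⇒ leading (phase φ = -3.8°).

PF = 0.9978 (leading, φ = -3.8°)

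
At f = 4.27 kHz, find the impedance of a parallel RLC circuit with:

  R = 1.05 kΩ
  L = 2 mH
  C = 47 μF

Step 1 — Angular frequency: ω = 2π·f = 2π·4270 = 2.683e+04 rad/s.
Step 2 — Component impedances:
  R: Z = R = 1050 Ω
  L: Z = jωL = j·2.683e+04·0.002 = 0 + j53.66 Ω
  C: Z = 1/(jωC) = -j/(ω·C) = 0 - j0.793 Ω
Step 3 — Parallel combination: 1/Z_total = 1/R + 1/L + 1/C; Z_total = 0.0006171 - j0.8049 Ω = 0.8049∠-90.0° Ω.

Z = 0.0006171 - j0.8049 Ω = 0.8049∠-90.0° Ω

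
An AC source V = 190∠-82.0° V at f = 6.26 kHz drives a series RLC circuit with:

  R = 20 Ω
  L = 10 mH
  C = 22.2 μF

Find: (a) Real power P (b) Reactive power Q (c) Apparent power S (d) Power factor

Step 1 — Angular frequency: ω = 2π·f = 2π·6260 = 3.933e+04 rad/s.
Step 2 — Component impedances:
  R: Z = R = 20 Ω
  L: Z = jωL = j·3.933e+04·0.01 = 0 + j393.3 Ω
  C: Z = 1/(jωC) = -j/(ω·C) = 0 - j1.145 Ω
Step 3 — Series combination: Z_total = R + L + C = 20 + j392.2 Ω = 392.7∠87.1° Ω.
Step 4 — Source phasor: V = 190∠-82.0° V = 26.44 - j188.2 V.
Step 5 — Current: I = V / Z = -0.4751 - j0.09165 A = 0.4838∠-169.1° A.
Step 6 — Complex power: S = V·I* = 4.682 + j91.81 VA.
Step 7 — Real power: P = Re(S) = 4.682 W.
Step 8 — Reactive power: Q = Im(S) = 91.81 VAR.
Step 9 — Apparent power: |S| = 91.93 VA.
Step 10 — Power factor: PF = P/|S| = 0.05093 (lagging).

(a) P = 4.682 W  (b) Q = 91.81 VAR  (c) S = 91.93 VA  (d) PF = 0.05093 (lagging)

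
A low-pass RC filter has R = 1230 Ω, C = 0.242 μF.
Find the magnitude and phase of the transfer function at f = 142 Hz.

Step 1 — Angular frequency: ω = 2π·142 = 892.2 rad/s.
Step 2 — Transfer function: H(jω) = 1/(1 + jωRC).
Step 3 — Denominator: 1 + jωRC = 1 + j·892.2·1230·2.42e-07 = 1 + j0.2656.
Step 4 — H = 0.9341 - j0.2481.
Step 5 — Magnitude: |H| = 0.9665 (-0.3 dB); phase: φ = -14.9°.

|H| = 0.9665 (-0.3 dB), φ = -14.9°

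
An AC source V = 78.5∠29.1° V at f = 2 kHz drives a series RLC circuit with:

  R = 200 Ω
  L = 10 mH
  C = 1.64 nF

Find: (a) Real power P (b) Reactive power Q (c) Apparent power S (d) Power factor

Step 1 — Angular frequency: ω = 2π·f = 2π·2000 = 1.257e+04 rad/s.
Step 2 — Component impedances:
  R: Z = R = 200 Ω
  L: Z = jωL = j·1.257e+04·0.01 = 0 + j125.7 Ω
  C: Z = 1/(jωC) = -j/(ω·C) = 0 - j4.852e+04 Ω
Step 3 — Series combination: Z_total = R + L + C = 200 - j4.84e+04 Ω = 4.84e+04∠-89.8° Ω.
Step 4 — Source phasor: V = 78.5∠29.1° V = 68.59 + j38.18 V.
Step 5 — Current: I = V / Z = -0.000783 + j0.00142 A = 0.001622∠118.9° A.
Step 6 — Complex power: S = V·I* = 0.0005262 - j0.1273 VA.
Step 7 — Real power: P = Re(S) = 0.0005262 W.
Step 8 — Reactive power: Q = Im(S) = -0.1273 VAR.
Step 9 — Apparent power: |S| = 0.1273 VA.
Step 10 — Power factor: PF = P/|S| = 0.004132 (leading).

(a) P = 0.0005262 W  (b) Q = -0.1273 VAR  (c) S = 0.1273 VA  (d) PF = 0.004132 (leading)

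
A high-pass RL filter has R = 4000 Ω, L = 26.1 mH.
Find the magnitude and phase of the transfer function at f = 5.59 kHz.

Step 1 — Angular frequency: ω = 2π·5590 = 3.512e+04 rad/s.
Step 2 — Transfer function: H(jω) = jωL/(R + jωL).
Step 3 — Numerator jωL = j·916.7; denominator R + jωL = 4000 + j916.7.
Step 4 — H = 0.0499 + j0.2177.
Step 5 — Magnitude: |H| = 0.2234 (-13.0 dB); phase: φ = 77.1°.

|H| = 0.2234 (-13.0 dB), φ = 77.1°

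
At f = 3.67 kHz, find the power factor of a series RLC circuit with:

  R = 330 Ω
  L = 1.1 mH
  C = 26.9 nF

Step 1 — Angular frequency: ω = 2π·f = 2π·3670 = 2.306e+04 rad/s.
Step 2 — Component impedances:
  R: Z = R = 330 Ω
  L: Z = jωL = j·2.306e+04·0.0011 = 0 + j25.37 Ω
  C: Z = 1/(jωC) = -j/(ω·C) = 0 - j1612 Ω
Step 3 — Series combination: Z_total = R + L + C = 330 - j1587 Ω = 1621∠-78.3° Ω.
Step 4 — Power factor: PF = cos(φ) = Re(Z)/|Z| = 330/1621 = 0.2036.
Step 5 — Type: Im(Z) = -1587 ⇒ leading (phase φ = -78.3°).

PF = 0.2036 (leading, φ = -78.3°)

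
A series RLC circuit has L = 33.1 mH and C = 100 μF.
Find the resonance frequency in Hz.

Step 1 — Resonance condition Im(Z)=0 gives ω₀ = 1/√(LC).
Step 2 — ω₀ = 1/√(0.0331·0.0001) = 549.6 rad/s.
Step 3 — f₀ = ω₀/(2π) = 87.48 Hz.

f₀ = 87.48 Hz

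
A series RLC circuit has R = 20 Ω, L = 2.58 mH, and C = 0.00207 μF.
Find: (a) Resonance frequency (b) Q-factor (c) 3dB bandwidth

Step 1 — Resonance condition Im(Z)=0 gives ω₀ = 1/√(LC).
Step 2 — ω₀ = 1/√(0.00258·2.07e-09) = 4.327e+05 rad/s.
Step 3 — f₀ = ω₀/(2π) = 6.887e+04 Hz.
Step 4 — Series Q: Q = ω₀L/R = 4.327e+05·0.00258/20 = 55.82.
Step 5 — 3dB bandwidth: Δω = ω₀/Q = 7752 rad/s; BW = Δω/(2π) = 1234 Hz.

(a) f₀ = 6.887e+04 Hz  (b) Q = 55.82  (c) BW = 1234 Hz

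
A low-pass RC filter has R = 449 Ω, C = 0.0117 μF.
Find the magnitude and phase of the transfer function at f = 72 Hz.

Step 1 — Angular frequency: ω = 2π·72 = 452.4 rad/s.
Step 2 — Transfer function: H(jω) = 1/(1 + jωRC).
Step 3 — Denominator: 1 + jωRC = 1 + j·452.4·449·1.17e-08 = 1 + j0.002377.
Step 4 — H = 1 - j0.002377.
Step 5 — Magnitude: |H| = 1 (-0.0 dB); phase: φ = -0.1°.

|H| = 1 (-0.0 dB), φ = -0.1°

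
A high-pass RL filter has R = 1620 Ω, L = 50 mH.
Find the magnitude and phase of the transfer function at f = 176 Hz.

Step 1 — Angular frequency: ω = 2π·176 = 1106 rad/s.
Step 2 — Transfer function: H(jω) = jωL/(R + jωL).
Step 3 — Numerator jωL = j·55.29; denominator R + jωL = 1620 + j55.29.
Step 4 — H = 0.001164 + j0.03409.
Step 5 — Magnitude: |H| = 0.03411 (-29.3 dB); phase: φ = 88.0°.

|H| = 0.03411 (-29.3 dB), φ = 88.0°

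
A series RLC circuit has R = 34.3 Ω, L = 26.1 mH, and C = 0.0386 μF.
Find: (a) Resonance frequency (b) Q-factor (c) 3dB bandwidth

Step 1 — Resonance condition Im(Z)=0 gives ω₀ = 1/√(LC).
Step 2 — ω₀ = 1/√(0.0261·3.86e-08) = 3.151e+04 rad/s.
Step 3 — f₀ = ω₀/(2π) = 5014 Hz.
Step 4 — Series Q: Q = ω₀L/R = 3.151e+04·0.0261/34.3 = 23.97.
Step 5 — 3dB bandwidth: Δω = ω₀/Q = 1314 rad/s; BW = Δω/(2π) = 209.2 Hz.

(a) f₀ = 5014 Hz  (b) Q = 23.97  (c) BW = 209.2 Hz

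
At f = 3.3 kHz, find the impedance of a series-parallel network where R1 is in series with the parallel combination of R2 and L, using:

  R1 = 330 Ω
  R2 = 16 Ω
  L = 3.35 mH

Step 1 — Angular frequency: ω = 2π·f = 2π·3300 = 2.073e+04 rad/s.
Step 2 — Component impedances:
  R1: Z = R = 330 Ω
  R2: Z = R = 16 Ω
  L: Z = jωL = j·2.073e+04·0.00335 = 0 + j69.46 Ω
Step 3 — Parallel branch: R2 || L = 1/(1/R2 + 1/L) = 15.19 + j3.5 Ω.
Step 4 — Series with R1: Z_total = R1 + (R2 || L) = 345.2 + j3.5 Ω = 345.2∠0.6° Ω.

Z = 345.2 + j3.5 Ω = 345.2∠0.6° Ω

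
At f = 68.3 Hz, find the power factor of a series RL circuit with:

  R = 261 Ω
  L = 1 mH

Step 1 — Angular frequency: ω = 2π·f = 2π·68.3 = 429.1 rad/s.
Step 2 — Component impedances:
  R: Z = R = 261 Ω
  L: Z = jωL = j·429.1·0.001 = 0 + j0.4291 Ω
Step 3 — Series combination: Z_total = R + L = 261 + j0.4291 Ω = 261∠0.1° Ω.
Step 4 — Power factor: PF = cos(φ) = Re(Z)/|Z| = 261/261 = 1.
Step 5 — Type: Im(Z) = 0.4291 ⇒ lagging (phase φ = 0.1°).

PF = 1 (lagging, φ = 0.1°)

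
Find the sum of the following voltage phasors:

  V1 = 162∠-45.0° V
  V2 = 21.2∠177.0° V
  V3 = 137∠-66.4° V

Step 1 — Convert each phasor to rectangular form:
  V1 = 162·(cos(-45.0°) + j·sin(-45.0°)) = 114.6 - j114.6 V
  V2 = 21.2·(cos(177.0°) + j·sin(177.0°)) = -21.17 + j1.11 V
  V3 = 137·(cos(-66.4°) + j·sin(-66.4°)) = 54.85 - j125.5 V
Step 2 — Sum components: V_total = 148.2 - j239 V.
Step 3 — Convert to polar: |V_total| = 281.2 V, ∠V_total = -58.2°.

V_total = 281.2∠-58.2° V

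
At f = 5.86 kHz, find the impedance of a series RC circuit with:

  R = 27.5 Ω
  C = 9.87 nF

Step 1 — Angular frequency: ω = 2π·f = 2π·5860 = 3.682e+04 rad/s.
Step 2 — Component impedances:
  R: Z = R = 27.5 Ω
  C: Z = 1/(jωC) = -j/(ω·C) = 0 - j2752 Ω
Step 3 — Series combination: Z_total = R + C = 27.5 - j2752 Ω = 2752∠-89.4° Ω.

Z = 27.5 - j2752 Ω = 2752∠-89.4° Ω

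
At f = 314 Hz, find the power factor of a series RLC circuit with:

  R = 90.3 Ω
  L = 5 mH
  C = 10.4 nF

Step 1 — Angular frequency: ω = 2π·f = 2π·314 = 1973 rad/s.
Step 2 — Component impedances:
  R: Z = R = 90.3 Ω
  L: Z = jωL = j·1973·0.005 = 0 + j9.865 Ω
  C: Z = 1/(jωC) = -j/(ω·C) = 0 - j4.874e+04 Ω
Step 3 — Series combination: Z_total = R + L + C = 90.3 - j4.873e+04 Ω = 4.873e+04∠-89.9° Ω.
Step 4 — Power factor: PF = cos(φ) = Re(Z)/|Z| = 90.3/4.873e+04 = 0.001853.
Step 5 — Type: Im(Z) = -4.873e+04 ⇒ leading (phase φ = -89.9°).

PF = 0.001853 (leading, φ = -89.9°)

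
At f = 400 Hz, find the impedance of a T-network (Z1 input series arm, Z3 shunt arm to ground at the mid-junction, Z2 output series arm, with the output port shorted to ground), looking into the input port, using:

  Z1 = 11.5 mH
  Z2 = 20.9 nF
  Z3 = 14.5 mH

Step 1 — Angular frequency: ω = 2π·f = 2π·400 = 2513 rad/s.
Step 2 — Component impedances:
  Z1: Z = jωL = j·2513·0.0115 = 0 + j28.9 Ω
  Z2: Z = 1/(jωC) = -j/(ω·C) = 0 - j1.904e+04 Ω
  Z3: Z = jωL = j·2513·0.0145 = 0 + j36.44 Ω
Step 3 — With the output port shorted to ground, the output series arm Z2 runs from the junction to ground; the shunt arm Z3 also runs from the junction to ground. They appear in parallel: Z3 || Z2 = 0 + j36.51 Ω.
Step 4 — Series with input arm Z1: Z_in = Z1 + (Z3 || Z2) = 0 + j65.42 Ω = 65.42∠90.0° Ω.

Z = 0 + j65.42 Ω = 65.42∠90.0° Ω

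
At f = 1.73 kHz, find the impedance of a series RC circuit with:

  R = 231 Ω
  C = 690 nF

Step 1 — Angular frequency: ω = 2π·f = 2π·1730 = 1.087e+04 rad/s.
Step 2 — Component impedances:
  R: Z = R = 231 Ω
  C: Z = 1/(jωC) = -j/(ω·C) = 0 - j133.3 Ω
Step 3 — Series combination: Z_total = R + C = 231 - j133.3 Ω = 266.7∠-30.0° Ω.

Z = 231 - j133.3 Ω = 266.7∠-30.0° Ω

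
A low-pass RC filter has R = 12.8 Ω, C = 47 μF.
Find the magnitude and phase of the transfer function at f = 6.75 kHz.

Step 1 — Angular frequency: ω = 2π·6750 = 4.241e+04 rad/s.
Step 2 — Transfer function: H(jω) = 1/(1 + jωRC).
Step 3 — Denominator: 1 + jωRC = 1 + j·4.241e+04·12.8·4.7e-05 = 1 + j25.51.
Step 4 — H = 0.001534 - j0.03913.
Step 5 — Magnitude: |H| = 0.03916 (-28.1 dB); phase: φ = -87.8°.

|H| = 0.03916 (-28.1 dB), φ = -87.8°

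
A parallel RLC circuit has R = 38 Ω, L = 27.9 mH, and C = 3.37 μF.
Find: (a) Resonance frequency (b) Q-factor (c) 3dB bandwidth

Step 1 — Resonance: ω₀ = 1/√(LC) = 1/√(0.0279·3.37e-06) = 3261 rad/s.
Step 2 — f₀ = ω₀/(2π) = 519 Hz.
Step 3 — Parallel Q: Q = R/(ω₀L) = 38/(3261·0.0279) = 0.4176.
Step 4 — Bandwidth: Δω = ω₀/Q = 7809 rad/s; BW = Δω/(2π) = 1243 Hz.

(a) f₀ = 519 Hz  (b) Q = 0.4176  (c) BW = 1243 Hz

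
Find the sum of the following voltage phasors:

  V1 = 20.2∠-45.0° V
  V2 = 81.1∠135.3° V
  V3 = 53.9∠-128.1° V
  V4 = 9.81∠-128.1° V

Step 1 — Convert each phasor to rectangular form:
  V1 = 20.2·(cos(-45.0°) + j·sin(-45.0°)) = 14.28 - j14.28 V
  V2 = 81.1·(cos(135.3°) + j·sin(135.3°)) = -57.65 + j57.05 V
  V3 = 53.9·(cos(-128.1°) + j·sin(-128.1°)) = -33.26 - j42.42 V
  V4 = 9.81·(cos(-128.1°) + j·sin(-128.1°)) = -6.053 - j7.72 V
Step 2 — Sum components: V_total = -82.67 - j7.374 V.
Step 3 — Convert to polar: |V_total| = 83 V, ∠V_total = -174.9°.

V_total = 83∠-174.9° V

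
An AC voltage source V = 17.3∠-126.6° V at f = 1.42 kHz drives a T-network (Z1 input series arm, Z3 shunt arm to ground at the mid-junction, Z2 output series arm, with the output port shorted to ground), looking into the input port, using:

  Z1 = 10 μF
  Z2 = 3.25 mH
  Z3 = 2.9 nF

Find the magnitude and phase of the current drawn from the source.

Step 1 — Angular frequency: ω = 2π·f = 2π·1420 = 8922 rad/s.
Step 2 — Component impedances:
  Z1: Z = 1/(jωC) = -j/(ω·C) = 0 - j11.21 Ω
  Z2: Z = jωL = j·8922·0.00325 = 0 + j29 Ω
  Z3: Z = 1/(jωC) = -j/(ω·C) = 0 - j3.865e+04 Ω
Step 3 — With the output port shorted to ground, the output series arm Z2 runs from the junction to ground; the shunt arm Z3 also runs from the junction to ground. They appear in parallel: Z3 || Z2 = 0 + j29.02 Ω.
Step 4 — Series with input arm Z1: Z_in = Z1 + (Z3 || Z2) = 0 + j17.81 Ω = 17.81∠90.0° Ω.
Step 5 — Source phasor: V = 17.3∠-126.6° V = -10.31 - j13.89 V.
Step 6 — Ohm's law: I = V / Z_total = (-10.31 - j13.89) / (0 + j17.81) = -0.7798 + j0.5791 A.
Step 7 — Convert to polar: |I| = 0.9713 A, ∠I = 143.4°.

I = 0.9713∠143.4° A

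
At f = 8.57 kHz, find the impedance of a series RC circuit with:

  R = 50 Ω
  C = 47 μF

Step 1 — Angular frequency: ω = 2π·f = 2π·8570 = 5.385e+04 rad/s.
Step 2 — Component impedances:
  R: Z = R = 50 Ω
  C: Z = 1/(jωC) = -j/(ω·C) = 0 - j0.3951 Ω
Step 3 — Series combination: Z_total = R + C = 50 - j0.3951 Ω = 50∠-0.5° Ω.

Z = 50 - j0.3951 Ω = 50∠-0.5° Ω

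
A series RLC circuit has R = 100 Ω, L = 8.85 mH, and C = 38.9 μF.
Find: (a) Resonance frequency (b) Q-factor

Step 1 — Resonance condition Im(Z)=0 gives ω₀ = 1/√(LC).
Step 2 — ω₀ = 1/√(0.00885·3.89e-05) = 1704 rad/s.
Step 3 — f₀ = ω₀/(2π) = 271.3 Hz.
Step 4 — Series Q: Q = ω₀L/R = 1704·0.00885/100 = 0.1508.

(a) f₀ = 271.3 Hz  (b) Q = 0.1508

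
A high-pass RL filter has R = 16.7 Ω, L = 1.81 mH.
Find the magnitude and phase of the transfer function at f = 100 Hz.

Step 1 — Angular frequency: ω = 2π·100 = 628.3 rad/s.
Step 2 — Transfer function: H(jω) = jωL/(R + jωL).
Step 3 — Numerator jωL = j·1.137; denominator R + jωL = 16.7 + j1.137.
Step 4 — H = 0.004616 + j0.06778.
Step 5 — Magnitude: |H| = 0.06794 (-23.4 dB); phase: φ = 86.1°.

|H| = 0.06794 (-23.4 dB), φ = 86.1°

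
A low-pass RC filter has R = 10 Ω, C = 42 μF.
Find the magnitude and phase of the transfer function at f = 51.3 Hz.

Step 1 — Angular frequency: ω = 2π·51.3 = 322.3 rad/s.
Step 2 — Transfer function: H(jω) = 1/(1 + jωRC).
Step 3 — Denominator: 1 + jωRC = 1 + j·322.3·10·4.2e-05 = 1 + j0.1354.
Step 4 — H = 0.982 - j0.1329.
Step 5 — Magnitude: |H| = 0.991 (-0.1 dB); phase: φ = -7.7°.

|H| = 0.991 (-0.1 dB), φ = -7.7°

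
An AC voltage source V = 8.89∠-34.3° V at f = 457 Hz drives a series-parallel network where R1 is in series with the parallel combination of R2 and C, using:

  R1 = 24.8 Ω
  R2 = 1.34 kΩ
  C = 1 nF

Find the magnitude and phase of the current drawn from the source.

Step 1 — Angular frequency: ω = 2π·f = 2π·457 = 2871 rad/s.
Step 2 — Component impedances:
  R1: Z = R = 24.8 Ω
  R2: Z = R = 1340 Ω
  C: Z = 1/(jωC) = -j/(ω·C) = 0 - j3.483e+05 Ω
Step 3 — Parallel branch: R2 || C = 1/(1/R2 + 1/C) = 1340 - j5.156 Ω.
Step 4 — Series with R1: Z_total = R1 + (R2 || C) = 1365 - j5.156 Ω = 1365∠-0.2° Ω.
Step 5 — Source phasor: V = 8.89∠-34.3° V = 7.344 - j5.01 V.
Step 6 — Ohm's law: I = V / Z_total = (7.344 - j5.01) / (1365 - j5.156) = 0.005395 - j0.00365 A.
Step 7 — Convert to polar: |I| = 0.006514 A, ∠I = -34.1°.

I = 0.006514∠-34.1° A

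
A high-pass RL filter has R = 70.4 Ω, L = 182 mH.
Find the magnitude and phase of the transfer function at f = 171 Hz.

Step 1 — Angular frequency: ω = 2π·171 = 1074 rad/s.
Step 2 — Transfer function: H(jω) = jωL/(R + jωL).
Step 3 — Numerator jωL = j·195.5; denominator R + jωL = 70.4 + j195.5.
Step 4 — H = 0.8853 + j0.3187.
Step 5 — Magnitude: |H| = 0.9409 (-0.5 dB); phase: φ = 19.8°.

|H| = 0.9409 (-0.5 dB), φ = 19.8°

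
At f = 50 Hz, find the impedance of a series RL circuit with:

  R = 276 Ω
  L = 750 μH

Step 1 — Angular frequency: ω = 2π·f = 2π·50 = 314.2 rad/s.
Step 2 — Component impedances:
  R: Z = R = 276 Ω
  L: Z = jωL = j·314.2·0.00075 = 0 + j0.2356 Ω
Step 3 — Series combination: Z_total = R + L = 276 + j0.2356 Ω = 276∠0.0° Ω.

Z = 276 + j0.2356 Ω = 276∠0.0° Ω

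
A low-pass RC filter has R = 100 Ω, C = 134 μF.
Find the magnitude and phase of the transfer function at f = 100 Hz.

Step 1 — Angular frequency: ω = 2π·100 = 628.3 rad/s.
Step 2 — Transfer function: H(jω) = 1/(1 + jωRC).
Step 3 — Denominator: 1 + jωRC = 1 + j·628.3·100·0.000134 = 1 + j8.419.
Step 4 — H = 0.01391 - j0.1171.
Step 5 — Magnitude: |H| = 0.1179 (-18.6 dB); phase: φ = -83.2°.

|H| = 0.1179 (-18.6 dB), φ = -83.2°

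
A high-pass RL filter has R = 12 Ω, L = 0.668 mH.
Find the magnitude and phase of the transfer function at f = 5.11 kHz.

Step 1 — Angular frequency: ω = 2π·5110 = 3.211e+04 rad/s.
Step 2 — Transfer function: H(jω) = jωL/(R + jωL).
Step 3 — Numerator jωL = j·21.45; denominator R + jωL = 12 + j21.45.
Step 4 — H = 0.7616 + j0.4261.
Step 5 — Magnitude: |H| = 0.8727 (-1.2 dB); phase: φ = 29.2°.

|H| = 0.8727 (-1.2 dB), φ = 29.2°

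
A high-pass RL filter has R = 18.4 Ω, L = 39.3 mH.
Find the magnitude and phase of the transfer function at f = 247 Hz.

Step 1 — Angular frequency: ω = 2π·247 = 1552 rad/s.
Step 2 — Transfer function: H(jω) = jωL/(R + jωL).
Step 3 — Numerator jωL = j·60.99; denominator R + jωL = 18.4 + j60.99.
Step 4 — H = 0.9166 + j0.2765.
Step 5 — Magnitude: |H| = 0.9574 (-0.4 dB); phase: φ = 16.8°.

|H| = 0.9574 (-0.4 dB), φ = 16.8°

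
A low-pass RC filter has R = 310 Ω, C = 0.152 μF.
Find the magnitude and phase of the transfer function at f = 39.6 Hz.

Step 1 — Angular frequency: ω = 2π·39.6 = 248.8 rad/s.
Step 2 — Transfer function: H(jω) = 1/(1 + jωRC).
Step 3 — Denominator: 1 + jωRC = 1 + j·248.8·310·1.52e-07 = 1 + j0.01172.
Step 4 — H = 0.9999 - j0.01172.
Step 5 — Magnitude: |H| = 0.9999 (-0.0 dB); phase: φ = -0.7°.

|H| = 0.9999 (-0.0 dB), φ = -0.7°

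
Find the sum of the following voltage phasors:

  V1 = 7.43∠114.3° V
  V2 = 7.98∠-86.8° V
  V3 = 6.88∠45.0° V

Step 1 — Convert each phasor to rectangular form:
  V1 = 7.43·(cos(114.3°) + j·sin(114.3°)) = -3.058 + j6.772 V
  V2 = 7.98·(cos(-86.8°) + j·sin(-86.8°)) = 0.4455 - j7.968 V
  V3 = 6.88·(cos(45.0°) + j·sin(45.0°)) = 4.865 + j4.865 V
Step 2 — Sum components: V_total = 2.253 + j3.669 V.
Step 3 — Convert to polar: |V_total| = 4.305 V, ∠V_total = 58.5°.

V_total = 4.305∠58.5° V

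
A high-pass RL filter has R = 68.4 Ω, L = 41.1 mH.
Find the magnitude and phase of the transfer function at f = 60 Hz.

Step 1 — Angular frequency: ω = 2π·60 = 377 rad/s.
Step 2 — Transfer function: H(jω) = jωL/(R + jωL).
Step 3 — Numerator jωL = j·15.49; denominator R + jωL = 68.4 + j15.49.
Step 4 — H = 0.04881 + j0.2155.
Step 5 — Magnitude: |H| = 0.2209 (-13.1 dB); phase: φ = 77.2°.

|H| = 0.2209 (-13.1 dB), φ = 77.2°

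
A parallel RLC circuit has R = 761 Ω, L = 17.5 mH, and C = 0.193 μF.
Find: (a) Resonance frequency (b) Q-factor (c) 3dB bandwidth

Step 1 — Resonance: ω₀ = 1/√(LC) = 1/√(0.0175·1.93e-07) = 1.721e+04 rad/s.
Step 2 — f₀ = ω₀/(2π) = 2739 Hz.
Step 3 — Parallel Q: Q = R/(ω₀L) = 761/(1.721e+04·0.0175) = 2.527.
Step 4 — Bandwidth: Δω = ω₀/Q = 6809 rad/s; BW = Δω/(2π) = 1084 Hz.

(a) f₀ = 2739 Hz  (b) Q = 2.527  (c) BW = 1084 Hz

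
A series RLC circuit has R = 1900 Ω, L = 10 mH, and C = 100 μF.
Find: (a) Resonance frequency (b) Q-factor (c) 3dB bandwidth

Step 1 — Resonance condition Im(Z)=0 gives ω₀ = 1/√(LC).
Step 2 — ω₀ = 1/√(0.01·0.0001) = 1000 rad/s.
Step 3 — f₀ = ω₀/(2π) = 159.2 Hz.
Step 4 — Series Q: Q = ω₀L/R = 1000·0.01/1900 = 0.005263.
Step 5 — 3dB bandwidth: Δω = ω₀/Q = 1.9e+05 rad/s; BW = Δω/(2π) = 3.024e+04 Hz.

(a) f₀ = 159.2 Hz  (b) Q = 0.005263  (c) BW = 3.024e+04 Hz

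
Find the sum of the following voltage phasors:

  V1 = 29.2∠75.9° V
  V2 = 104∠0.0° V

Step 1 — Convert each phasor to rectangular form:
  V1 = 29.2·(cos(75.9°) + j·sin(75.9°)) = 7.114 + j28.32 V
  V2 = 104·(cos(0.0°) + j·sin(0.0°)) = 104 V
Step 2 — Sum components: V_total = 111.1 + j28.32 V.
Step 3 — Convert to polar: |V_total| = 114.7 V, ∠V_total = 14.3°.

V_total = 114.7∠14.3° V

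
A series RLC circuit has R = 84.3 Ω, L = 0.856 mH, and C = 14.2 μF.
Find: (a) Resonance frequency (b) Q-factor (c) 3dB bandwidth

Step 1 — Resonance: ω₀ = 1/√(LC) = 1/√(0.000856·1.42e-05) = 9070 rad/s.
Step 2 — f₀ = ω₀/(2π) = 1444 Hz.
Step 3 — Series Q: Q = ω₀L/R = 9070·0.000856/84.3 = 0.0921.
Step 4 — Bandwidth: Δω = ω₀/Q = 9.848e+04 rad/s; BW = Δω/(2π) = 1.567e+04 Hz.

(a) f₀ = 1444 Hz  (b) Q = 0.0921  (c) BW = 1.567e+04 Hz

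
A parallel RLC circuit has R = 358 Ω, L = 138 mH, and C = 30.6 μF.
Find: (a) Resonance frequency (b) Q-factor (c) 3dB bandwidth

Step 1 — Resonance: ω₀ = 1/√(LC) = 1/√(0.138·3.06e-05) = 486.6 rad/s.
Step 2 — f₀ = ω₀/(2π) = 77.45 Hz.
Step 3 — Parallel Q: Q = R/(ω₀L) = 358/(486.6·0.138) = 5.331.
Step 4 — Bandwidth: Δω = ω₀/Q = 91.28 rad/s; BW = Δω/(2π) = 14.53 Hz.

(a) f₀ = 77.45 Hz  (b) Q = 5.331  (c) BW = 14.53 Hz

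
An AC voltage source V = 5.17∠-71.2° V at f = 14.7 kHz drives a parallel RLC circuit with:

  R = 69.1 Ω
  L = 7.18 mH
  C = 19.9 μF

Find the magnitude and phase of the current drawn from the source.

Step 1 — Angular frequency: ω = 2π·f = 2π·1.47e+04 = 9.236e+04 rad/s.
Step 2 — Component impedances:
  R: Z = R = 69.1 Ω
  L: Z = jωL = j·9.236e+04·0.00718 = 0 + j663.2 Ω
  C: Z = 1/(jωC) = -j/(ω·C) = 0 - j0.5441 Ω
Step 3 — Parallel combination: 1/Z_total = 1/R + 1/L + 1/C; Z_total = 0.00429 - j0.5445 Ω = 0.5445∠-89.5° Ω.
Step 4 — Source phasor: V = 5.17∠-71.2° V = 1.666 - j4.894 V.
Step 5 — Ohm's law: I = V / Z_total = (1.666 - j4.894) / (0.00429 - j0.5445) = 9.012 + j2.989 A.
Step 6 — Convert to polar: |I| = 9.495 A, ∠I = 18.3°.

I = 9.495∠18.3° A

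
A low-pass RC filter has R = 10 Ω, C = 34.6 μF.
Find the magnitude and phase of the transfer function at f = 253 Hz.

Step 1 — Angular frequency: ω = 2π·253 = 1590 rad/s.
Step 2 — Transfer function: H(jω) = 1/(1 + jωRC).
Step 3 — Denominator: 1 + jωRC = 1 + j·1590·10·3.46e-05 = 1 + j0.55.
Step 4 — H = 0.7677 - j0.4223.
Step 5 — Magnitude: |H| = 0.8762 (-1.1 dB); phase: φ = -28.8°.

|H| = 0.8762 (-1.1 dB), φ = -28.8°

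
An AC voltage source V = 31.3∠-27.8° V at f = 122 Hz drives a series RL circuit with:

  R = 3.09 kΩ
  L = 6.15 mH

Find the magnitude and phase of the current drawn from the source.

Step 1 — Angular frequency: ω = 2π·f = 2π·122 = 766.5 rad/s.
Step 2 — Component impedances:
  R: Z = R = 3090 Ω
  L: Z = jωL = j·766.5·0.00615 = 0 + j4.714 Ω
Step 3 — Series combination: Z_total = R + L = 3090 + j4.714 Ω = 3090∠0.1° Ω.
Step 4 — Source phasor: V = 31.3∠-27.8° V = 27.69 - j14.6 V.
Step 5 — Ohm's law: I = V / Z_total = (27.69 - j14.6) / (3090 + j4.714) = 0.008953 - j0.004738 A.
Step 6 — Convert to polar: |I| = 0.01013 A, ∠I = -27.9°.

I = 0.01013∠-27.9° A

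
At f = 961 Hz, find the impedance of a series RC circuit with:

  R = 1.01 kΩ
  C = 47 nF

Step 1 — Angular frequency: ω = 2π·f = 2π·961 = 6038 rad/s.
Step 2 — Component impedances:
  R: Z = R = 1010 Ω
  C: Z = 1/(jωC) = -j/(ω·C) = 0 - j3524 Ω
Step 3 — Series combination: Z_total = R + C = 1010 - j3524 Ω = 3666∠-74.0° Ω.

Z = 1010 - j3524 Ω = 3666∠-74.0° Ω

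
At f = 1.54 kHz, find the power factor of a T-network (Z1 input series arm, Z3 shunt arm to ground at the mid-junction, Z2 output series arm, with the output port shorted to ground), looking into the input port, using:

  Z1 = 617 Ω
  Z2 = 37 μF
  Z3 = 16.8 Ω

Step 1 — Angular frequency: ω = 2π·f = 2π·1540 = 9676 rad/s.
Step 2 — Component impedances:
  Z1: Z = R = 617 Ω
  Z2: Z = 1/(jωC) = -j/(ω·C) = 0 - j2.793 Ω
  Z3: Z = R = 16.8 Ω
Step 3 — With the output port shorted to ground, the output series arm Z2 runs from the junction to ground; the shunt arm Z3 also runs from the junction to ground. They appear in parallel: Z3 || Z2 = 0.4519 - j2.718 Ω.
Step 4 — Series with input arm Z1: Z_in = Z1 + (Z3 || Z2) = 617.5 - j2.718 Ω = 617.5∠-0.3° Ω.
Step 5 — Power factor: PF = cos(φ) = Re(Z)/|Z| = 617.5/617.5 = 1.
Step 6 — Type: Im(Z) = -2.718 ⇒ leading (phase φ = -0.3°).

PF = 1 (leading, φ = -0.3°)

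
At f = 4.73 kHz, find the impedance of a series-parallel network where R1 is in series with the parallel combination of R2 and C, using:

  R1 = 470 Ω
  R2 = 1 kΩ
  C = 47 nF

Step 1 — Angular frequency: ω = 2π·f = 2π·4730 = 2.972e+04 rad/s.
Step 2 — Component impedances:
  R1: Z = R = 470 Ω
  R2: Z = R = 1000 Ω
  C: Z = 1/(jωC) = -j/(ω·C) = 0 - j715.9 Ω
Step 3 — Parallel branch: R2 || C = 1/(1/R2 + 1/C) = 338.9 - j473.3 Ω.
Step 4 — Series with R1: Z_total = R1 + (R2 || C) = 808.9 - j473.3 Ω = 937.2∠-30.3° Ω.

Z = 808.9 - j473.3 Ω = 937.2∠-30.3° Ω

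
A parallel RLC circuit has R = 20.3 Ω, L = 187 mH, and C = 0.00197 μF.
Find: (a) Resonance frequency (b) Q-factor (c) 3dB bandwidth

Step 1 — Resonance: ω₀ = 1/√(LC) = 1/√(0.187·1.97e-09) = 5.21e+04 rad/s.
Step 2 — f₀ = ω₀/(2π) = 8292 Hz.
Step 3 — Parallel Q: Q = R/(ω₀L) = 20.3/(5.21e+04·0.187) = 0.002084.
Step 4 — Bandwidth: Δω = ω₀/Q = 2.501e+07 rad/s; BW = Δω/(2π) = 3.98e+06 Hz.

(a) f₀ = 8292 Hz  (b) Q = 0.002084  (c) BW = 3.98e+06 Hz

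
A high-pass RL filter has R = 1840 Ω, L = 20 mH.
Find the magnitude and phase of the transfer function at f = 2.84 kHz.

Step 1 — Angular frequency: ω = 2π·2840 = 1.784e+04 rad/s.
Step 2 — Transfer function: H(jω) = jωL/(R + jωL).
Step 3 — Numerator jωL = j·356.9; denominator R + jωL = 1840 + j356.9.
Step 4 — H = 0.03626 + j0.1869.
Step 5 — Magnitude: |H| = 0.1904 (-14.4 dB); phase: φ = 79.0°.

|H| = 0.1904 (-14.4 dB), φ = 79.0°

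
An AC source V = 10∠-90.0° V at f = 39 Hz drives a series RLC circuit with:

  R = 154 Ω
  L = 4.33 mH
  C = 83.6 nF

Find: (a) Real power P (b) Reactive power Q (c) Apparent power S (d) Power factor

Step 1 — Angular frequency: ω = 2π·f = 2π·39 = 245 rad/s.
Step 2 — Component impedances:
  R: Z = R = 154 Ω
  L: Z = jωL = j·245·0.00433 = 0 + j1.061 Ω
  C: Z = 1/(jωC) = -j/(ω·C) = 0 - j4.881e+04 Ω
Step 3 — Series combination: Z_total = R + L + C = 154 - j4.881e+04 Ω = 4.881e+04∠-89.8° Ω.
Step 4 — Source phasor: V = 10∠-90.0° V = 0 - j10 V.
Step 5 — Current: I = V / Z = 0.0002049 - j6.463e-07 A = 0.0002049∠-0.2° A.
Step 6 — Complex power: S = V·I* = 6.463e-06 - j0.002049 VA.
Step 7 — Real power: P = Re(S) = 6.463e-06 W.
Step 8 — Reactive power: Q = Im(S) = -0.002049 VAR.
Step 9 — Apparent power: |S| = 0.002049 VA.
Step 10 — Power factor: PF = P/|S| = 0.003155 (leading).

(a) P = 6.463e-06 W  (b) Q = -0.002049 VAR  (c) S = 0.002049 VA  (d) PF = 0.003155 (leading)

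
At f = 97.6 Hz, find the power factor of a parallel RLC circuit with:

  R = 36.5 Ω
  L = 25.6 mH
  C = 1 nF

Step 1 — Angular frequency: ω = 2π·f = 2π·97.6 = 613.2 rad/s.
Step 2 — Component impedances:
  R: Z = R = 36.5 Ω
  L: Z = jωL = j·613.2·0.0256 = 0 + j15.7 Ω
  C: Z = 1/(jωC) = -j/(ω·C) = 0 - j1.631e+06 Ω
Step 3 — Parallel combination: 1/Z_total = 1/R + 1/L + 1/C; Z_total = 5.698 + j13.25 Ω = 14.42∠66.7° Ω.
Step 4 — Power factor: PF = cos(φ) = Re(Z)/|Z| = 5.698/14.42 = 0.3951.
Step 5 — Type: Im(Z) = 13.25 ⇒ lagging (phase φ = 66.7°).

PF = 0.3951 (lagging, φ = 66.7°)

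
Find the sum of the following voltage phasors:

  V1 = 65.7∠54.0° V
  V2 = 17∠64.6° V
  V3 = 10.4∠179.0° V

Step 1 — Convert each phasor to rectangular form:
  V1 = 65.7·(cos(54.0°) + j·sin(54.0°)) = 38.62 + j53.15 V
  V2 = 17·(cos(64.6°) + j·sin(64.6°)) = 7.292 + j15.36 V
  V3 = 10.4·(cos(179.0°) + j·sin(179.0°)) = -10.4 + j0.1815 V
Step 2 — Sum components: V_total = 35.51 + j68.69 V.
Step 3 — Convert to polar: |V_total| = 77.33 V, ∠V_total = 62.7°.

V_total = 77.33∠62.7° V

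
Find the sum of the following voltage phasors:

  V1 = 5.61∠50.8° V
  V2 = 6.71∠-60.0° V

Step 1 — Convert each phasor to rectangular form:
  V1 = 5.61·(cos(50.8°) + j·sin(50.8°)) = 3.546 + j4.347 V
  V2 = 6.71·(cos(-60.0°) + j·sin(-60.0°)) = 3.355 - j5.811 V
Step 2 — Sum components: V_total = 6.901 - j1.464 V.
Step 3 — Convert to polar: |V_total| = 7.054 V, ∠V_total = -12.0°.

V_total = 7.054∠-12.0° V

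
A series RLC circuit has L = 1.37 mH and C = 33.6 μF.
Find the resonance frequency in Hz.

Step 1 — Resonance condition Im(Z)=0 gives ω₀ = 1/√(LC).
Step 2 — ω₀ = 1/√(0.00137·3.36e-05) = 4661 rad/s.
Step 3 — f₀ = ω₀/(2π) = 741.8 Hz.

f₀ = 741.8 Hz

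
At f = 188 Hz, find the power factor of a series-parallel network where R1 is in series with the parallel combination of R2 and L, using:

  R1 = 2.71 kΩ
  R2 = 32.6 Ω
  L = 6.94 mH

Step 1 — Angular frequency: ω = 2π·f = 2π·188 = 1181 rad/s.
Step 2 — Component impedances:
  R1: Z = R = 2710 Ω
  R2: Z = R = 32.6 Ω
  L: Z = jωL = j·1181·0.00694 = 0 + j8.198 Ω
Step 3 — Parallel branch: R2 || L = 1/(1/R2 + 1/L) = 1.939 + j7.71 Ω.
Step 4 — Series with R1: Z_total = R1 + (R2 || L) = 2712 + j7.71 Ω = 2712∠0.2° Ω.
Step 5 — Power factor: PF = cos(φ) = Re(Z)/|Z| = 2712/2712 = 1.
Step 6 — Type: Im(Z) = 7.71 ⇒ lagging (phase φ = 0.2°).

PF = 1 (lagging, φ = 0.2°)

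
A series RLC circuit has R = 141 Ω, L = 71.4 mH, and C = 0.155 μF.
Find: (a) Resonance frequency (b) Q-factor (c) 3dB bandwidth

Step 1 — Resonance: ω₀ = 1/√(LC) = 1/√(0.0714·1.55e-07) = 9506 rad/s.
Step 2 — f₀ = ω₀/(2π) = 1513 Hz.
Step 3 — Series Q: Q = ω₀L/R = 9506·0.0714/141 = 4.814.
Step 4 — Bandwidth: Δω = ω₀/Q = 1975 rad/s; BW = Δω/(2π) = 314.3 Hz.

(a) f₀ = 1513 Hz  (b) Q = 4.814  (c) BW = 314.3 Hz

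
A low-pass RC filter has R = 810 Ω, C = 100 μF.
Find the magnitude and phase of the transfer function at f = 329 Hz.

Step 1 — Angular frequency: ω = 2π·329 = 2067 rad/s.
Step 2 — Transfer function: H(jω) = 1/(1 + jωRC).
Step 3 — Denominator: 1 + jωRC = 1 + j·2067·810·0.0001 = 1 + j167.4.
Step 4 — H = 3.567e-05 - j0.005972.
Step 5 — Magnitude: |H| = 0.005972 (-44.5 dB); phase: φ = -89.7°.

|H| = 0.005972 (-44.5 dB), φ = -89.7°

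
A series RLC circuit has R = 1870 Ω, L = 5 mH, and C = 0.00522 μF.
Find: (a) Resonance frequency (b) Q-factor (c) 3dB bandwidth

Step 1 — Resonance: ω₀ = 1/√(LC) = 1/√(0.005·5.22e-09) = 1.957e+05 rad/s.
Step 2 — f₀ = ω₀/(2π) = 3.115e+04 Hz.
Step 3 — Series Q: Q = ω₀L/R = 1.957e+05·0.005/1870 = 0.5234.
Step 4 — Bandwidth: Δω = ω₀/Q = 3.74e+05 rad/s; BW = Δω/(2π) = 5.952e+04 Hz.

(a) f₀ = 3.115e+04 Hz  (b) Q = 0.5234  (c) BW = 5.952e+04 Hz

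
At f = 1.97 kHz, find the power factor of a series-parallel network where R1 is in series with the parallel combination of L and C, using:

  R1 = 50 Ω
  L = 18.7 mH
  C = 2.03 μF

Step 1 — Angular frequency: ω = 2π·f = 2π·1970 = 1.238e+04 rad/s.
Step 2 — Component impedances:
  R1: Z = R = 50 Ω
  L: Z = jωL = j·1.238e+04·0.0187 = 0 + j231.5 Ω
  C: Z = 1/(jωC) = -j/(ω·C) = 0 - j39.8 Ω
Step 3 — Parallel branch: L || C = 1/(1/L + 1/C) = 0 - j48.06 Ω.
Step 4 — Series with R1: Z_total = R1 + (L || C) = 50 - j48.06 Ω = 69.35∠-43.9° Ω.
Step 5 — Power factor: PF = cos(φ) = Re(Z)/|Z| = 50/69.353 = 0.7209.
Step 6 — Type: Im(Z) = -48.06 ⇒ leading (phase φ = -43.9°).

PF = 0.7209 (leading, φ = -43.9°)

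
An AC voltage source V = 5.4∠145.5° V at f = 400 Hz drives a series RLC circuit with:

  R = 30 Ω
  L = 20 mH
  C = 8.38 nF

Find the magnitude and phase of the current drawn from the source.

Step 1 — Angular frequency: ω = 2π·f = 2π·400 = 2513 rad/s.
Step 2 — Component impedances:
  R: Z = R = 30 Ω
  L: Z = jωL = j·2513·0.02 = 0 + j50.27 Ω
  C: Z = 1/(jωC) = -j/(ω·C) = 0 - j4.748e+04 Ω
Step 3 — Series combination: Z_total = R + L + C = 30 - j4.743e+04 Ω = 4.743e+04∠-90.0° Ω.
Step 4 — Source phasor: V = 5.4∠145.5° V = -4.45 + j3.059 V.
Step 5 — Ohm's law: I = V / Z_total = (-4.45 + j3.059) / (30 - j4.743e+04) = -6.455e-05 - j9.379e-05 A.
Step 6 — Convert to polar: |I| = 0.0001139 A, ∠I = -124.5°.

I = 0.0001139∠-124.5° A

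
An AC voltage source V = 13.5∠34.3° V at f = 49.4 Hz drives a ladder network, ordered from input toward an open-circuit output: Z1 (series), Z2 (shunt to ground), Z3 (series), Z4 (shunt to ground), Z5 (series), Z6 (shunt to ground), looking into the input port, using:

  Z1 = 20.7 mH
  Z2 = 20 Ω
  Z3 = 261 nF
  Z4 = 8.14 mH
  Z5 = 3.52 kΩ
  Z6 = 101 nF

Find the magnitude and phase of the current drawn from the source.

Step 1 — Angular frequency: ω = 2π·f = 2π·49.4 = 310.4 rad/s.
Step 2 — Component impedances:
  Z1: Z = jωL = j·310.4·0.0207 = 0 + j6.425 Ω
  Z2: Z = R = 20 Ω
  Z3: Z = 1/(jωC) = -j/(ω·C) = 0 - j1.234e+04 Ω
  Z4: Z = jωL = j·310.4·0.00814 = 0 + j2.527 Ω
  Z5: Z = R = 3520 Ω
  Z6: Z = 1/(jωC) = -j/(ω·C) = 0 - j3.19e+04 Ω
Step 3 — Ladder network (open output): work backward from the far end, alternating series and parallel combinations. Z_in = 20 + j6.393 Ω = 21∠17.7° Ω.
Step 4 — Source phasor: V = 13.5∠34.3° V = 11.15 + j7.608 V.
Step 5 — Ohm's law: I = V / Z_total = (11.15 + j7.608) / (20 + j6.393) = 0.6162 + j0.1834 A.
Step 6 — Convert to polar: |I| = 0.643 A, ∠I = 16.6°.

I = 0.643∠16.6° A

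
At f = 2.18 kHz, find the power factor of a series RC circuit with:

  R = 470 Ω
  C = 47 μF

Step 1 — Angular frequency: ω = 2π·f = 2π·2180 = 1.37e+04 rad/s.
Step 2 — Component impedances:
  R: Z = R = 470 Ω
  C: Z = 1/(jωC) = -j/(ω·C) = 0 - j1.553 Ω
Step 3 — Series combination: Z_total = R + C = 470 - j1.553 Ω = 470∠-0.2° Ω.
Step 4 — Power factor: PF = cos(φ) = Re(Z)/|Z| = 470/470 = 1.
Step 5 — Type: Im(Z) = -1.553 ⇒ leading (phase φ = -0.2°).

PF = 1 (leading, φ = -0.2°)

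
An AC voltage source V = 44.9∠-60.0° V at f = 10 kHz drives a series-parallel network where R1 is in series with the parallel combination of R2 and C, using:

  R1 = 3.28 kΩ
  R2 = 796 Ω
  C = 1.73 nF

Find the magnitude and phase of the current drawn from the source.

Step 1 — Angular frequency: ω = 2π·f = 2π·1e+04 = 6.283e+04 rad/s.
Step 2 — Component impedances:
  R1: Z = R = 3280 Ω
  R2: Z = R = 796 Ω
  C: Z = 1/(jωC) = -j/(ω·C) = 0 - j9200 Ω
Step 3 — Parallel branch: R2 || C = 1/(1/R2 + 1/C) = 790.1 - j68.36 Ω.
Step 4 — Series with R1: Z_total = R1 + (R2 || C) = 4070 - j68.36 Ω = 4071∠-1.0° Ω.
Step 5 — Source phasor: V = 44.9∠-60.0° V = 22.45 - j38.88 V.
Step 6 — Ohm's law: I = V / Z_total = (22.45 - j38.88) / (4070 - j68.36) = 0.005675 - j0.009458 A.
Step 7 — Convert to polar: |I| = 0.01103 A, ∠I = -59.0°.

I = 0.01103∠-59.0° A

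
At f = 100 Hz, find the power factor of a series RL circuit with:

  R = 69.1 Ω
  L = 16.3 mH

Step 1 — Angular frequency: ω = 2π·f = 2π·100 = 628.3 rad/s.
Step 2 — Component impedances:
  R: Z = R = 69.1 Ω
  L: Z = jωL = j·628.3·0.0163 = 0 + j10.24 Ω
Step 3 — Series combination: Z_total = R + L = 69.1 + j10.24 Ω = 69.85∠8.4° Ω.
Step 4 — Power factor: PF = cos(φ) = Re(Z)/|Z| = 69.1/69.855 = 0.9892.
Step 5 — Type: Im(Z) = 10.24 ⇒ lagging (phase φ = 8.4°).

PF = 0.9892 (lagging, φ = 8.4°)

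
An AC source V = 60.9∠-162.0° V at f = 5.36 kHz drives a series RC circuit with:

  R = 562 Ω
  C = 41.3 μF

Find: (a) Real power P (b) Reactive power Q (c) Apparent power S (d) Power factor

Step 1 — Angular frequency: ω = 2π·f = 2π·5360 = 3.368e+04 rad/s.
Step 2 — Component impedances:
  R: Z = R = 562 Ω
  C: Z = 1/(jωC) = -j/(ω·C) = 0 - j0.719 Ω
Step 3 — Series combination: Z_total = R + C = 562 - j0.719 Ω = 562∠-0.1° Ω.
Step 4 — Source phasor: V = 60.9∠-162.0° V = -57.92 - j18.82 V.
Step 5 — Current: I = V / Z = -0.103 - j0.03362 A = 0.1084∠-161.9° A.
Step 6 — Complex power: S = V·I* = 6.599 - j0.008442 VA.
Step 7 — Real power: P = Re(S) = 6.599 W.
Step 8 — Reactive power: Q = Im(S) = -0.008442 VAR.
Step 9 — Apparent power: |S| = 6.599 VA.
Step 10 — Power factor: PF = P/|S| = 1 (leading).

(a) P = 6.599 W  (b) Q = -0.008442 VAR  (c) S = 6.599 VA  (d) PF = 1 (leading)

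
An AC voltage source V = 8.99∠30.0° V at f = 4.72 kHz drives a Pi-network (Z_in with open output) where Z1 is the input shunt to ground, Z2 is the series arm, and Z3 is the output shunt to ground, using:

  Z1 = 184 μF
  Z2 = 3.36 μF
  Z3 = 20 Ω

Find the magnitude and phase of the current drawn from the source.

Step 1 — Angular frequency: ω = 2π·f = 2π·4720 = 2.966e+04 rad/s.
Step 2 — Component impedances:
  Z1: Z = 1/(jωC) = -j/(ω·C) = 0 - j0.1833 Ω
  Z2: Z = 1/(jωC) = -j/(ω·C) = 0 - j10.04 Ω
  Z3: Z = R = 20 Ω
Step 3 — With open output, the series arm Z2 and the output shunt Z3 appear in series to ground: Z2 + Z3 = 20 - j10.04 Ω.
Step 4 — Parallel with input shunt Z1: Z_in = Z1 || (Z2 + Z3) = 0.001332 - j0.1826 Ω = 0.1826∠-89.6° Ω.
Step 5 — Source phasor: V = 8.99∠30.0° V = 7.786 + j4.495 V.
Step 6 — Ohm's law: I = V / Z_total = (7.786 + j4.495) / (0.001332 - j0.1826) = -24.31 + j42.82 A.
Step 7 — Convert to polar: |I| = 49.24 A, ∠I = 119.6°.

I = 49.24∠119.6° A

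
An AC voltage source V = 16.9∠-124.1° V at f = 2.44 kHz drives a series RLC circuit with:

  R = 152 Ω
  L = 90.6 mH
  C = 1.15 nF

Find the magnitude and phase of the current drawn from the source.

Step 1 — Angular frequency: ω = 2π·f = 2π·2440 = 1.533e+04 rad/s.
Step 2 — Component impedances:
  R: Z = R = 152 Ω
  L: Z = jωL = j·1.533e+04·0.0906 = 0 + j1389 Ω
  C: Z = 1/(jωC) = -j/(ω·C) = 0 - j5.672e+04 Ω
Step 3 — Series combination: Z_total = R + L + C = 152 - j5.533e+04 Ω = 5.533e+04∠-89.8° Ω.
Step 4 — Source phasor: V = 16.9∠-124.1° V = -9.475 - j13.99 V.
Step 5 — Ohm's law: I = V / Z_total = (-9.475 - j13.99) / (152 - j5.533e+04) = 0.0002524 - j0.0001719 A.
Step 6 — Convert to polar: |I| = 0.0003054 A, ∠I = -34.3°.

I = 0.0003054∠-34.3° A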